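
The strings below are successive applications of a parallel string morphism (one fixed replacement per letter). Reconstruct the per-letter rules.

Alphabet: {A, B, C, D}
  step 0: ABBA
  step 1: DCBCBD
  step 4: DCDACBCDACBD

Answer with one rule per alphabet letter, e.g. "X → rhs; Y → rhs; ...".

  step 0 ⇒ step 1: ABBA ⇒ D·CB·CB·D
    A ↦ D
    B ↦ CB
    C ↦ A  (constrained at step 1)
    D ↦ C  (constrained at step 1)

A->D, B->CB, C->A, D->C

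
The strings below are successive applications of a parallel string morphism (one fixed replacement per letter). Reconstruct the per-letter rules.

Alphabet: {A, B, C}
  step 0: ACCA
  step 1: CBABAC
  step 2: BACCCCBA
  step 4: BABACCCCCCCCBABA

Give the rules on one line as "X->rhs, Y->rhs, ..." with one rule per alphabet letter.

A->C, B->C, C->BA

  step 1 ⇒ step 2: CBABAC ⇒ BA·C·C·C·C·BA
    A ↦ C
    B ↦ C
    C ↦ BA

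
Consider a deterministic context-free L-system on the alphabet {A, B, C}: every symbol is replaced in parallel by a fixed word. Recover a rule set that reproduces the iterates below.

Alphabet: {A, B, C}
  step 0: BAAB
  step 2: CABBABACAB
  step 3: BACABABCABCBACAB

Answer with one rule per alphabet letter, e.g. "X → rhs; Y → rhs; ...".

A->C, B->AB, C->BA

  step 2 ⇒ step 3: CABBABACAB ⇒ BA·C·AB·AB·C·AB·C·BA·C·AB
    A ↦ C
    B ↦ AB
    C ↦ BA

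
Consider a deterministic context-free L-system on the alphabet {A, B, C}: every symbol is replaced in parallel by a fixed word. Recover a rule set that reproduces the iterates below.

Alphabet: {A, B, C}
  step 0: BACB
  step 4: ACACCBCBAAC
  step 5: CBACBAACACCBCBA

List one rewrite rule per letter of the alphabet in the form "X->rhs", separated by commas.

A->CB, B->C, C->A

  step 4 ⇒ step 5: ACACCBCBAAC ⇒ CB·A·CB·A·A·C·A·C·CB·CB·A
    A ↦ CB
    B ↦ C
    C ↦ A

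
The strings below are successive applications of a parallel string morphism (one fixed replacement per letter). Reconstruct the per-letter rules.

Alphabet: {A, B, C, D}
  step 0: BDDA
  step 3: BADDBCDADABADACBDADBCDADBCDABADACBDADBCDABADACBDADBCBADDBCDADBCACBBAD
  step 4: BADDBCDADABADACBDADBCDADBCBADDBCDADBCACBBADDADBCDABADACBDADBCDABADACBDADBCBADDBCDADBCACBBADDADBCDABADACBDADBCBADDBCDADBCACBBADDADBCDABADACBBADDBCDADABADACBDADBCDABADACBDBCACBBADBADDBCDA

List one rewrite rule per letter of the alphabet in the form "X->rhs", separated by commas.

  step 3 ⇒ step 4: BADDBCDADABADACBDADBCDADBCDABADACBDADBCDABADACBDADBCBADDBCDADBCACBBAD ⇒ BAD·DBC·DA·DA·BAD·ACB·DA·DBC·DA·DBC·BAD·DBC·DA·DBC·ACB·BAD·DA·DBC·DA·BAD·ACB·DA·DBC·DA·BAD·ACB·DA·DBC·BAD·DBC·DA·DBC·ACB·BAD·DA·DBC·DA·BAD·ACB·DA·DBC·BAD·DBC·DA·DBC·ACB·BAD·DA·DBC·DA·BAD·ACB·BAD·DBC·DA·DA·BAD·ACB·DA·DBC·DA·BAD·ACB·DBC·ACB·BAD·BAD·DBC·DA
    A ↦ DBC
    B ↦ BAD
    C ↦ ACB
    D ↦ DA

A->DBC, B->BAD, C->ACB, D->DA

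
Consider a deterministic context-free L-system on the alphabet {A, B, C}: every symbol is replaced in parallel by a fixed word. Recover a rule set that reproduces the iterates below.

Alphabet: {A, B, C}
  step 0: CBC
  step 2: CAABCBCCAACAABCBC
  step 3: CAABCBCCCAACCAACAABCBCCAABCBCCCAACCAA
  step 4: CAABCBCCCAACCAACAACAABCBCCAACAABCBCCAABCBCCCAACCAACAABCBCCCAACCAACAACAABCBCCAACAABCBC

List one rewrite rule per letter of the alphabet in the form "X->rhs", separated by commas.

  step 3 ⇒ step 4: CAABCBCCCAACCAACAABCBCCAABCBCCCAACCAA ⇒ CAA·BC·BC·C·CAA·C·CAA·CAA·CAA·BC·BC·CAA·CAA·BC·BC·CAA·BC·BC·C·CAA·C·CAA·CAA·BC·BC·C·CAA·C·CAA·CAA·CAA·BC·BC·CAA·CAA·BC·BC
    A ↦ BC
    B ↦ C
    C ↦ CAA

A->BC, B->C, C->CAA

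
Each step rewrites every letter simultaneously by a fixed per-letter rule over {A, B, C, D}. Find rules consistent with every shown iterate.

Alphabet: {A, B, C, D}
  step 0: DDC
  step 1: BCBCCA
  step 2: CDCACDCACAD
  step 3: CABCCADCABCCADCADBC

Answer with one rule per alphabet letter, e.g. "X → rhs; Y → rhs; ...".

  step 2 ⇒ step 3: CDCACDCACAD ⇒ CA·BC·CA·D·CA·BC·CA·D·CA·D·BC
    A ↦ D
    C ↦ CA
    D ↦ BC
  step 1 ⇒ step 2: BCBCCA ⇒ CD·CA·CD·CA·CA·D
    B ↦ CD

A->D, B->CD, C->CA, D->BC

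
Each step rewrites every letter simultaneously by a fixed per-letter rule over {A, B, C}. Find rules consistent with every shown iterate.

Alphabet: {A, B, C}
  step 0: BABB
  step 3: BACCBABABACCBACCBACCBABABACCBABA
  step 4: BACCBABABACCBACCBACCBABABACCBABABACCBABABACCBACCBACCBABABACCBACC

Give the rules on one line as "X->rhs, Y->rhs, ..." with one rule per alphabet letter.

  step 3 ⇒ step 4: BACCBABABACCBACCBACCBABABACCBABA ⇒ BA·CC·BA·BA·BA·CC·BA·CC·BA·CC·BA·BA·BA·CC·BA·BA·BA·CC·BA·BA·BA·CC·BA·CC·BA·CC·BA·BA·BA·CC·BA·CC
    A ↦ CC
    B ↦ BA
    C ↦ BA

A->CC, B->BA, C->BA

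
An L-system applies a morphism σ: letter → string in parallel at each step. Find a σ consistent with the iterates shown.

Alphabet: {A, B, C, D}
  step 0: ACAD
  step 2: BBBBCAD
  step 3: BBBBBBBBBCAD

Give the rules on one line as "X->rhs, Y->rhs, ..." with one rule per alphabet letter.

  step 2 ⇒ step 3: BBBBCAD ⇒ BB·BB·BB·BB·B·C·AD
    A ↦ C
    B ↦ BB
    C ↦ B
    D ↦ AD

A->C, B->BB, C->B, D->AD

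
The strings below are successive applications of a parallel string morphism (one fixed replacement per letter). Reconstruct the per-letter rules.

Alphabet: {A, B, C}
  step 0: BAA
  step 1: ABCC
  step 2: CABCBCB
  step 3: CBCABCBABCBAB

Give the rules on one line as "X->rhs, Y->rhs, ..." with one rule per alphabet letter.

A->C, B->AB, C->CB

  step 2 ⇒ step 3: CABCBCB ⇒ CB·C·AB·CB·AB·CB·AB
    A ↦ C
    B ↦ AB
    C ↦ CB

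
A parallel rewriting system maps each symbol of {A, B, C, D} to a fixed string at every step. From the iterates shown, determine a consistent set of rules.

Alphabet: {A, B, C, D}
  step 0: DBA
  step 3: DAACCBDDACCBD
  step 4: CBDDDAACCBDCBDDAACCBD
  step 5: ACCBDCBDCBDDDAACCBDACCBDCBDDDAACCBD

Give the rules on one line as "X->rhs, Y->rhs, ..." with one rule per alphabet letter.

  step 4 ⇒ step 5: CBDDDAACCBDCBDDAACCBD ⇒ A·C·CBD·CBD·CBD·D·D·A·A·C·CBD·A·C·CBD·CBD·D·D·A·A·C·CBD
    A ↦ D
    B ↦ C
    C ↦ A
    D ↦ CBD

A->D, B->C, C->A, D->CBD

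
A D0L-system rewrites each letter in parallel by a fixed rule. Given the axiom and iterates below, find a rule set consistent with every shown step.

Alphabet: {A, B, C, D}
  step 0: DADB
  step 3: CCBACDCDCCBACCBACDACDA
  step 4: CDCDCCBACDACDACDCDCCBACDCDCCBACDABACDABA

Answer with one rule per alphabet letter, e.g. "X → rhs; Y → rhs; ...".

A->BA, B->CC, C->CD, D->A

  step 3 ⇒ step 4: CCBACDCDCCBACCBACDACDA ⇒ CD·CD·CC·BA·CD·A·CD·A·CD·CD·CC·BA·CD·CD·CC·BA·CD·A·BA·CD·A·BA
    A ↦ BA
    B ↦ CC
    C ↦ CD
    D ↦ A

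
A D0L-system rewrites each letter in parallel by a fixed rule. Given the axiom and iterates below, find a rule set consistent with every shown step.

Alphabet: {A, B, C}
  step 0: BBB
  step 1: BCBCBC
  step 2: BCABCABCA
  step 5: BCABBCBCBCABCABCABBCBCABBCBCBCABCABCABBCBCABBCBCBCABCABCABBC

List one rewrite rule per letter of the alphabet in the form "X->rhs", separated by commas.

A->BBC, B->BC, C->A

  step 1 ⇒ step 2: BCBCBC ⇒ BC·A·BC·A·BC·A
    B ↦ BC
    C ↦ A
    A ↦ BBC  (constrained at step 2)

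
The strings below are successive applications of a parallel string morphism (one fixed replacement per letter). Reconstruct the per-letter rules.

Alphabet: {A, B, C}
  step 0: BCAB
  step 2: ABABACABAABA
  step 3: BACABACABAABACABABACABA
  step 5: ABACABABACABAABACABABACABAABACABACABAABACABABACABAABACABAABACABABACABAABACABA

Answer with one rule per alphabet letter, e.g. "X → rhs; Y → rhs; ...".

A->BA, B->CA, C->A

  step 2 ⇒ step 3: ABABACABAABA ⇒ BA·CA·BA·CA·BA·A·BA·CA·BA·BA·CA·BA
    A ↦ BA
    B ↦ CA
    C ↦ A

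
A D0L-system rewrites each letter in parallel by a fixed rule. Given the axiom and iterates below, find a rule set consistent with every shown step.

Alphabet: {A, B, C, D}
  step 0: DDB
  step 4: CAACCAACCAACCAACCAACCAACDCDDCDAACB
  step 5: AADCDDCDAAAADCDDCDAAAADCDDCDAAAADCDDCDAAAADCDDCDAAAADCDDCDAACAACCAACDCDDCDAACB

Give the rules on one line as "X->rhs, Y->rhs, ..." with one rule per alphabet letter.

  step 4 ⇒ step 5: CAACCAACCAACCAACCAACCAACDCDDCDAACB ⇒ AA·DCD·DCD·AA·AA·DCD·DCD·AA·AA·DCD·DCD·AA·AA·DCD·DCD·AA·AA·DCD·DCD·AA·AA·DCD·DCD·AA·C·AA·C·C·AA·C·DCD·DCD·AA·CB
    A ↦ DCD
    B ↦ CB
    C ↦ AA
    D ↦ C

A->DCD, B->CB, C->AA, D->C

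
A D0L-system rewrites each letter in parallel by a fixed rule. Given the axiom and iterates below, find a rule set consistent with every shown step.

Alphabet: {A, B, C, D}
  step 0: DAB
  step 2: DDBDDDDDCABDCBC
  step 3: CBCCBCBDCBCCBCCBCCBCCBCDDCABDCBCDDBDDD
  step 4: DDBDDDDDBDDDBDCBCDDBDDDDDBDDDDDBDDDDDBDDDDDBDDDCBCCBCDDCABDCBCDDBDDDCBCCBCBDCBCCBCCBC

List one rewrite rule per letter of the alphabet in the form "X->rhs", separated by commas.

  step 3 ⇒ step 4: CBCCBCBDCBCCBCCBCCBCCBCDDCABDCBCDDBDDD ⇒ DD·BD·DD·DD·BD·DD·BD·CBC·DD·BD·DD·DD·BD·DD·DD·BD·DD·DD·BD·DD·DD·BD·DD·CBC·CBC·DD·CA·BD·CBC·DD·BD·DD·CBC·CBC·BD·CBC·CBC·CBC
    A ↦ CA
    B ↦ BD
    C ↦ DD
    D ↦ CBC

A->CA, B->BD, C->DD, D->CBC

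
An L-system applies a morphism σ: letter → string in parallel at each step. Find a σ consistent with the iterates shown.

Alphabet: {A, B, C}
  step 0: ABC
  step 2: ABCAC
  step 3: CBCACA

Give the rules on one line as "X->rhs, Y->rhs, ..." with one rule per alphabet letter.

  step 2 ⇒ step 3: ABCAC ⇒ C·BC·A·C·A
    A ↦ C
    B ↦ BC
    C ↦ A

A->C, B->BC, C->A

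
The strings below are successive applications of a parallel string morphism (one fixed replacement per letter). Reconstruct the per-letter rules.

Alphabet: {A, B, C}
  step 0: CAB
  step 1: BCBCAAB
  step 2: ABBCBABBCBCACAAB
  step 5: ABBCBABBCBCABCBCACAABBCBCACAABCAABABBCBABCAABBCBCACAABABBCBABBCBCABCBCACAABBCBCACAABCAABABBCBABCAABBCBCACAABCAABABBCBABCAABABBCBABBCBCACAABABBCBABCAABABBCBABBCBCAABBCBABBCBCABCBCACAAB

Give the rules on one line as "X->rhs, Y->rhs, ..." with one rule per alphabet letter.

A->CA, B->AB, C->BCB

  step 1 ⇒ step 2: BCBCAAB ⇒ AB·BCB·AB·BCB·CA·CA·AB
    A ↦ CA
    B ↦ AB
    C ↦ BCB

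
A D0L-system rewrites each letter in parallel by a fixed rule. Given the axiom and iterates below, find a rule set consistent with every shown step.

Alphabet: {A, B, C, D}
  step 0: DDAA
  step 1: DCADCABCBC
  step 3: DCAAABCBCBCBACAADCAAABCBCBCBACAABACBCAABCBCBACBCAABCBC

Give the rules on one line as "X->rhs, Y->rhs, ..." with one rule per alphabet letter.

A->BC, B->BAC, C->AA, D->DCA

  step 0 ⇒ step 1: DDAA ⇒ DCA·DCA·BC·BC
    A ↦ BC
    D ↦ DCA
    B ↦ BAC  (constrained at step 1)
    C ↦ AA  (constrained at step 1)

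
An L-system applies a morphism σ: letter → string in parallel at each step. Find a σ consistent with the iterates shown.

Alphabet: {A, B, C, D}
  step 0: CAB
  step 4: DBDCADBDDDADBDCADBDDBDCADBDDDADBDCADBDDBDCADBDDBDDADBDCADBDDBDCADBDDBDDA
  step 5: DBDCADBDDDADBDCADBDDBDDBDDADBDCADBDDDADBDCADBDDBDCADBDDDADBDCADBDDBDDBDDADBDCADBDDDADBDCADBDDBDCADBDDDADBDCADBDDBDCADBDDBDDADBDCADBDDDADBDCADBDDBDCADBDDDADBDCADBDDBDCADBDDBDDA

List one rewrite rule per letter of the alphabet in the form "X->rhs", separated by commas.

  step 4 ⇒ step 5: DBDCADBDDDADBDCADBDDBDCADBDDDADBDCADBDDBDCADBDDBDDADBDCADBDDBDCADBDDBDDA ⇒ DBD·CA·DBD·D·DA·DBD·CA·DBD·DBD·DBD·DA·DBD·CA·DBD·D·DA·DBD·CA·DBD·DBD·CA·DBD·D·DA·DBD·CA·DBD·DBD·DBD·DA·DBD·CA·DBD·D·DA·DBD·CA·DBD·DBD·CA·DBD·D·DA·DBD·CA·DBD·DBD·CA·DBD·DBD·DA·DBD·CA·DBD·D·DA·DBD·CA·DBD·DBD·CA·DBD·D·DA·DBD·CA·DBD·DBD·CA·DBD·DBD·DA
    A ↦ DA
    B ↦ CA
    C ↦ D
    D ↦ DBD

A->DA, B->CA, C->D, D->DBD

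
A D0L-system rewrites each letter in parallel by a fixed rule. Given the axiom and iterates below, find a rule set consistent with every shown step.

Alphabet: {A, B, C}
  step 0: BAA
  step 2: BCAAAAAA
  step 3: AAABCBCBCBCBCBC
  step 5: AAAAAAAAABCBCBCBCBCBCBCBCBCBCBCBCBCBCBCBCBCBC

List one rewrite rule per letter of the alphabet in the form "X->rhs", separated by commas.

  step 2 ⇒ step 3: BCAAAAAA ⇒ A·AA·BC·BC·BC·BC·BC·BC
    A ↦ BC
    B ↦ A
    C ↦ AA

A->BC, B->A, C->AA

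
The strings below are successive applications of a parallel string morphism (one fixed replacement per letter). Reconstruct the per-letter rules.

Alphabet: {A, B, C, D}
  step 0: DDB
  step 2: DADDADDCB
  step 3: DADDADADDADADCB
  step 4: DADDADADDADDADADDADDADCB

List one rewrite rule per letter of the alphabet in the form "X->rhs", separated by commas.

  step 3 ⇒ step 4: DADDADADDADADCB ⇒ DA·D·DA·DA·D·DA·D·DA·DA·D·DA·D·DA·D·CB
    A ↦ D
    B ↦ CB
    C ↦ D
    D ↦ DA

A->D, B->CB, C->D, D->DA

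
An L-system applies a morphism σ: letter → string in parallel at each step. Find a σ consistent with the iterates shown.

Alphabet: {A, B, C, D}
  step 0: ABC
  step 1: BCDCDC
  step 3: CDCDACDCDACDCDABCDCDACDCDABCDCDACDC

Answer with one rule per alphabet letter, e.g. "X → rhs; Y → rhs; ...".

A->B, B->CD, C->CDC, D->DA

  step 0 ⇒ step 1: ABC ⇒ B·CD·CDC
    A ↦ B
    B ↦ CD
    C ↦ CDC
    D ↦ DA  (constrained at step 1)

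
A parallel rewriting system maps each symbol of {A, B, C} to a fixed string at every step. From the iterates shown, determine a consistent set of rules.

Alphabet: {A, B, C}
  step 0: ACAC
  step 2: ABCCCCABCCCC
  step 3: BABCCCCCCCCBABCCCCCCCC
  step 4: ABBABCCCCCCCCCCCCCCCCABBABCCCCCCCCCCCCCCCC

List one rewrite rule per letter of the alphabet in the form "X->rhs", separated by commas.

A->B, B->AB, C->CC

  step 3 ⇒ step 4: BABCCCCCCCCBABCCCCCCCC ⇒ AB·B·AB·CC·CC·CC·CC·CC·CC·CC·CC·AB·B·AB·CC·CC·CC·CC·CC·CC·CC·CC
    A ↦ B
    B ↦ AB
    C ↦ CC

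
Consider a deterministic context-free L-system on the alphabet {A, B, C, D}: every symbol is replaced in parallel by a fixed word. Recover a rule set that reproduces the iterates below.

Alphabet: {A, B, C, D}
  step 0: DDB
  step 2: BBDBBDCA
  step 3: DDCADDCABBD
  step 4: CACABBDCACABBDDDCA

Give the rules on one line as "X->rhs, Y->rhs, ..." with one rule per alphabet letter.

  step 3 ⇒ step 4: DDCADDCABBD ⇒ CA·CA·B·BD·CA·CA·B·BD·D·D·CA
    A ↦ BD
    B ↦ D
    C ↦ B
    D ↦ CA

A->BD, B->D, C->B, D->CA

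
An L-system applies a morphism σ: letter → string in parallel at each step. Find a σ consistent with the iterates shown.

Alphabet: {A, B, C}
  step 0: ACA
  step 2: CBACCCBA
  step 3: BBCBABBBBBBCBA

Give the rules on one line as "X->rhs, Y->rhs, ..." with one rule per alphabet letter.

A->BA, B->C, C->BB

  step 2 ⇒ step 3: CBACCCBA ⇒ BB·C·BA·BB·BB·BB·C·BA
    A ↦ BA
    B ↦ C
    C ↦ BB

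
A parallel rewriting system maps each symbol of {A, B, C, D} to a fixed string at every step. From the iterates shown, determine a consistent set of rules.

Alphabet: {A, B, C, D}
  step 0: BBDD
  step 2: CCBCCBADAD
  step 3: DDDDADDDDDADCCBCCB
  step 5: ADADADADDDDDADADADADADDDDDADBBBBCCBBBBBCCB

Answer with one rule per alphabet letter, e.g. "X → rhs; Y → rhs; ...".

A->CC, B->AD, C->DD, D->B

  step 2 ⇒ step 3: CCBCCBADAD ⇒ DD·DD·AD·DD·DD·AD·CC·B·CC·B
    A ↦ CC
    B ↦ AD
    C ↦ DD
    D ↦ B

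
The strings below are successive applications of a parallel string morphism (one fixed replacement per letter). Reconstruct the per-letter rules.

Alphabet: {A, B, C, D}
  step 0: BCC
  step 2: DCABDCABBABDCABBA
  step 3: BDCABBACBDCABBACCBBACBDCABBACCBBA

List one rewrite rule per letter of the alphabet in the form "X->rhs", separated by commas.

A->BBA, B->C, C->DCA, D->B

  step 2 ⇒ step 3: DCABDCABBABDCABBA ⇒ B·DCA·BBA·C·B·DCA·BBA·C·C·BBA·C·B·DCA·BBA·C·C·BBA
    A ↦ BBA
    B ↦ C
    C ↦ DCA
    D ↦ B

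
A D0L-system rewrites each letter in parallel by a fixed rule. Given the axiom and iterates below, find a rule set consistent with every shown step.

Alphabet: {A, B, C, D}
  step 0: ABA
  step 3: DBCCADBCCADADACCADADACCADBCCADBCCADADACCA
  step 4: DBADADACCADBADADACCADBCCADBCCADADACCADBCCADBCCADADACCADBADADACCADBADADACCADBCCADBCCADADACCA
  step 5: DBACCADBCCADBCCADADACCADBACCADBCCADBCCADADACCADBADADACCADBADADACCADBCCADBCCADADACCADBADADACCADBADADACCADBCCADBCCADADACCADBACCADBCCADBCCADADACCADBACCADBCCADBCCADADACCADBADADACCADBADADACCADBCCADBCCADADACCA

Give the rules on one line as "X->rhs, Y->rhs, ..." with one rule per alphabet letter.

A->CCA, B->A, C->DA, D->DB

  step 4 ⇒ step 5: DBADADACCADBADADACCADBCCADBCCADADACCADBCCADBCCADADACCADBADADACCADBADADACCADBCCADBCCADADACCA ⇒ DB·A·CCA·DB·CCA·DB·CCA·DA·DA·CCA·DB·A·CCA·DB·CCA·DB·CCA·DA·DA·CCA·DB·A·DA·DA·CCA·DB·A·DA·DA·CCA·DB·CCA·DB·CCA·DA·DA·CCA·DB·A·DA·DA·CCA·DB·A·DA·DA·CCA·DB·CCA·DB·CCA·DA·DA·CCA·DB·A·CCA·DB·CCA·DB·CCA·DA·DA·CCA·DB·A·CCA·DB·CCA·DB·CCA·DA·DA·CCA·DB·A·DA·DA·CCA·DB·A·DA·DA·CCA·DB·CCA·DB·CCA·DA·DA·CCA
    A ↦ CCA
    B ↦ A
    C ↦ DA
    D ↦ DB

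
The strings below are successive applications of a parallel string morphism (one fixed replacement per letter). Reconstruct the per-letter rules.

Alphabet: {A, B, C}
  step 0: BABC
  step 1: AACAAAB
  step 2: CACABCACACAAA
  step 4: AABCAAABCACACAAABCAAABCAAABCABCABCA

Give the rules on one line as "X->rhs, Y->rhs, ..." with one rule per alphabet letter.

  step 1 ⇒ step 2: AACAAAB ⇒ CA·CA·B·CA·CA·CA·AA
    A ↦ CA
    B ↦ AA
    C ↦ B

A->CA, B->AA, C->B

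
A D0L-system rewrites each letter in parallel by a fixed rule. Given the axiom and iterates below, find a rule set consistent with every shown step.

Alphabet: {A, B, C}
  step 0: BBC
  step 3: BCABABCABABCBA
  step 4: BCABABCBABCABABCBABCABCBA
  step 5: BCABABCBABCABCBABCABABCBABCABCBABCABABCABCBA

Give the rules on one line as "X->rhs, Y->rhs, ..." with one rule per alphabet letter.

  step 4 ⇒ step 5: BCABABCBABCABABCBABCABCBA ⇒ BC·A·BA·BC·BA·BC·A·BC·BA·BC·A·BA·BC·BA·BC·A·BC·BA·BC·A·BA·BC·A·BC·BA
    A ↦ BA
    B ↦ BC
    C ↦ A

A->BA, B->BC, C->A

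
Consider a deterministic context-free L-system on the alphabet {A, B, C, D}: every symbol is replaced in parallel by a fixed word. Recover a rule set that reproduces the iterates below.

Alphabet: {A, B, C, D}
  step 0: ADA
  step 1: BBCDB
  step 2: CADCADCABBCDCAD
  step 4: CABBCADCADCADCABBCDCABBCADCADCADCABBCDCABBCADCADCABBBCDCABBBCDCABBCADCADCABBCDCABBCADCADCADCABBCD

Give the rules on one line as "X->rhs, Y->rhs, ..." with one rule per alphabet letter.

A->B, B->CAD, C->CAB, D->BCD

  step 1 ⇒ step 2: BBCDB ⇒ CAD·CAD·CAB·BCD·CAD
    B ↦ CAD
    C ↦ CAB
    D ↦ BCD
  step 0 ⇒ step 1: ADA ⇒ B·BCD·B
    A ↦ B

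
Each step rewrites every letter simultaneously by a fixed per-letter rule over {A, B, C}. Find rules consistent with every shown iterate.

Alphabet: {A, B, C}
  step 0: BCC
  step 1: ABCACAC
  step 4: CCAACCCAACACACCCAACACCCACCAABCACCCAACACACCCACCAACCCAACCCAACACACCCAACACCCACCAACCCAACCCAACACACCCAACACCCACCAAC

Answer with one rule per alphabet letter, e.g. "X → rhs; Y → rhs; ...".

  step 0 ⇒ step 1: BCC ⇒ ABC·AC·AC
    B ↦ ABC
    C ↦ AC
    A ↦ CCA  (constrained at step 1)

A->CCA, B->ABC, C->AC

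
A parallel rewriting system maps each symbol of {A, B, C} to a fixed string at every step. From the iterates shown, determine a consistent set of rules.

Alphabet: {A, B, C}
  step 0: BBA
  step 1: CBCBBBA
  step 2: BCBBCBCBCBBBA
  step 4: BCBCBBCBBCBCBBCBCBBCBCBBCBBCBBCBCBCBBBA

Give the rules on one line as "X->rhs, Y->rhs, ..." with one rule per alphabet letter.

  step 1 ⇒ step 2: CBCBBBA ⇒ B·CB·B·CB·CB·CB·BBA
    A ↦ BBA
    B ↦ CB
    C ↦ B

A->BBA, B->CB, C->B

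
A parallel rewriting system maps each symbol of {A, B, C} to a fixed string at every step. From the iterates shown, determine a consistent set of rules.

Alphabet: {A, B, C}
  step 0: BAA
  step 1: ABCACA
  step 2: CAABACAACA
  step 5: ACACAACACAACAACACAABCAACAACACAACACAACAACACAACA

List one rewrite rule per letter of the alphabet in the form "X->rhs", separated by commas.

A->CA, B->AB, C->A

  step 1 ⇒ step 2: ABCACA ⇒ CA·AB·A·CA·A·CA
    A ↦ CA
    B ↦ AB
    C ↦ A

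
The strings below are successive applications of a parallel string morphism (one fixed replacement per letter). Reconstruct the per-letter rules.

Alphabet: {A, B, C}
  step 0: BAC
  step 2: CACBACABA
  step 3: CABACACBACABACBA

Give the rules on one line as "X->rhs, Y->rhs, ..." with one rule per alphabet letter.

A->BA, B->C, C->CA

  step 2 ⇒ step 3: CACBACABA ⇒ CA·BA·CA·C·BA·CA·BA·C·BA
    A ↦ BA
    B ↦ C
    C ↦ CA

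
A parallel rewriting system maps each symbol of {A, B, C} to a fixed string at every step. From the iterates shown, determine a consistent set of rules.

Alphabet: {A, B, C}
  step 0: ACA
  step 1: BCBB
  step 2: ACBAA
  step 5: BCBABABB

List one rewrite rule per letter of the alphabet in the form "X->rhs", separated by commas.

  step 1 ⇒ step 2: BCBB ⇒ A·CB·A·A
    B ↦ A
    C ↦ CB
  step 0 ⇒ step 1: ACA ⇒ B·CB·B
    A ↦ B

A->B, B->A, C->CB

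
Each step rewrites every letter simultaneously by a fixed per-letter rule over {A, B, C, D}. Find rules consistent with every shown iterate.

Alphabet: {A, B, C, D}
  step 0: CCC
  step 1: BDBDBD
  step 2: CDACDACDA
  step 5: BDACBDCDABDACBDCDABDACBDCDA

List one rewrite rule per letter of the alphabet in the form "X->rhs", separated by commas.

A->C, B->CD, C->BD, D->A

  step 1 ⇒ step 2: BDBDBD ⇒ CD·A·CD·A·CD·A
    B ↦ CD
    D ↦ A
    A ↦ C  (constrained at step 2)
  step 0 ⇒ step 1: CCC ⇒ BD·BD·BD
    C ↦ BD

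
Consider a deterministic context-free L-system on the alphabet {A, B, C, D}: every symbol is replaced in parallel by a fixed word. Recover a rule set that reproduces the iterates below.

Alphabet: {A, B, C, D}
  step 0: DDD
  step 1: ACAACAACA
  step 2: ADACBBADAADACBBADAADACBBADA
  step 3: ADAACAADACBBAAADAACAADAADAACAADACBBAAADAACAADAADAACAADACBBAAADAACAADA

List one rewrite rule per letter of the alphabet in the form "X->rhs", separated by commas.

  step 2 ⇒ step 3: ADACBBADAADACBBADAADACBBADA ⇒ ADA·ACA·ADA·CBB·A·A·ADA·ACA·ADA·ADA·ACA·ADA·CBB·A·A·ADA·ACA·ADA·ADA·ACA·ADA·CBB·A·A·ADA·ACA·ADA
    A ↦ ADA
    B ↦ A
    C ↦ CBB
    D ↦ ACA

A->ADA, B->A, C->CBB, D->ACA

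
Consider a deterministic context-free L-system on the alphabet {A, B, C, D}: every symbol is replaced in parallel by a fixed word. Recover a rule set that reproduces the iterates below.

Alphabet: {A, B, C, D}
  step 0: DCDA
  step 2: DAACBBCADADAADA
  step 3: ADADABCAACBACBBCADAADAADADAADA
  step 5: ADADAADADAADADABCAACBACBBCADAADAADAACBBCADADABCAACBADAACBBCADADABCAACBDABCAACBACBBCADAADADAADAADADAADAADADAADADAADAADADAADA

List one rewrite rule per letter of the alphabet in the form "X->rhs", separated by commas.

  step 2 ⇒ step 3: DAACBBCADADAADA ⇒ A·DA·DA·BCA·ACB·ACB·BCA·DA·A·DA·A·DA·DA·A·DA
    A ↦ DA
    B ↦ ACB
    C ↦ BCA
    D ↦ A

A->DA, B->ACB, C->BCA, D->A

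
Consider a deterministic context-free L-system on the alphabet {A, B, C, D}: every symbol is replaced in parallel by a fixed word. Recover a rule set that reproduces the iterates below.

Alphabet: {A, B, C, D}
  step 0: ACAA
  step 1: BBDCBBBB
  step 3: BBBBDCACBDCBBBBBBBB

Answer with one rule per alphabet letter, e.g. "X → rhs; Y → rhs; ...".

A->BB, B->A, C->DC, D->CB

  step 0 ⇒ step 1: ACAA ⇒ BB·DC·BB·BB
    A ↦ BB
    C ↦ DC
    B ↦ A  (constrained at step 1)
    D ↦ CB  (constrained at step 1)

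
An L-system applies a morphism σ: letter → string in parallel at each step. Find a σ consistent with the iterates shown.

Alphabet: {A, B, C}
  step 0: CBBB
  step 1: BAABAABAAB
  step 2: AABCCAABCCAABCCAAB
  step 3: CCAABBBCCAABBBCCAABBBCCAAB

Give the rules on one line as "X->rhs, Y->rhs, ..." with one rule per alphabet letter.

A->C, B->AAB, C->B

  step 2 ⇒ step 3: AABCCAABCCAABCCAAB ⇒ C·C·AAB·B·B·C·C·AAB·B·B·C·C·AAB·B·B·C·C·AAB
    A ↦ C
    B ↦ AAB
    C ↦ B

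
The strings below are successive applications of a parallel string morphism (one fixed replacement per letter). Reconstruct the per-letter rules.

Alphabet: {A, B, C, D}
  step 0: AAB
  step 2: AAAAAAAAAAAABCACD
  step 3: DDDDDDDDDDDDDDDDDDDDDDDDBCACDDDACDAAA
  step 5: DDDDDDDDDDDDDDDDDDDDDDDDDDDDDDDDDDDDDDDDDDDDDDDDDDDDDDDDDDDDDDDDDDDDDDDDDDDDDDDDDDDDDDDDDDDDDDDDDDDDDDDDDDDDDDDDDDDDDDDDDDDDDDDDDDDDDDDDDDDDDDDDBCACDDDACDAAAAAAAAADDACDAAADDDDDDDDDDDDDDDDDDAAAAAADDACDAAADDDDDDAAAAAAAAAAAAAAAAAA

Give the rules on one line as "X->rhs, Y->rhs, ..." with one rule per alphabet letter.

A->DD, B->BC, C->ACD, D->AAA

  step 2 ⇒ step 3: AAAAAAAAAAAABCACD ⇒ DD·DD·DD·DD·DD·DD·DD·DD·DD·DD·DD·DD·BC·ACD·DD·ACD·AAA
    A ↦ DD
    B ↦ BC
    C ↦ ACD
    D ↦ AAA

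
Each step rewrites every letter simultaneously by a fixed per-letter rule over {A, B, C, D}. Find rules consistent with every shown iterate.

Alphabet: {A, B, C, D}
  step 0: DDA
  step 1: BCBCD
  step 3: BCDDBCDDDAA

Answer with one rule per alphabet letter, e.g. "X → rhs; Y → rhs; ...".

  step 0 ⇒ step 1: DDA ⇒ BC·BC·D
    A ↦ D
    D ↦ BC
    B ↦ DA  (constrained at step 1)
    C ↦ A  (constrained at step 1)

A->D, B->DA, C->A, D->BC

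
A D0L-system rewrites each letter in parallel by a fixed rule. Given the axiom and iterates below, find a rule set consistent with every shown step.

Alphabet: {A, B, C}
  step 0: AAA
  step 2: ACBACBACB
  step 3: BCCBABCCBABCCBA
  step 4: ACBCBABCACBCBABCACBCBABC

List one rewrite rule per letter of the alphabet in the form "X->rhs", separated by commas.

  step 3 ⇒ step 4: BCCBABCCBABCCBA ⇒ A·CB·CB·A·BC·A·CB·CB·A·BC·A·CB·CB·A·BC
    A ↦ BC
    B ↦ A
    C ↦ CB

A->BC, B->A, C->CB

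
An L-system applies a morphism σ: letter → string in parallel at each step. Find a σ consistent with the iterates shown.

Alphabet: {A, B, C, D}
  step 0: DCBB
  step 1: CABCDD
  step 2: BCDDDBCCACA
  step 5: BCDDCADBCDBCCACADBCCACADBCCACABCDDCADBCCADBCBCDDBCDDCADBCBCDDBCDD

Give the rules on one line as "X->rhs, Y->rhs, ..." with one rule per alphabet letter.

A->DD, B->D, C->BC, D->CA

  step 1 ⇒ step 2: CABCDD ⇒ BC·DD·D·BC·CA·CA
    A ↦ DD
    B ↦ D
    C ↦ BC
    D ↦ CA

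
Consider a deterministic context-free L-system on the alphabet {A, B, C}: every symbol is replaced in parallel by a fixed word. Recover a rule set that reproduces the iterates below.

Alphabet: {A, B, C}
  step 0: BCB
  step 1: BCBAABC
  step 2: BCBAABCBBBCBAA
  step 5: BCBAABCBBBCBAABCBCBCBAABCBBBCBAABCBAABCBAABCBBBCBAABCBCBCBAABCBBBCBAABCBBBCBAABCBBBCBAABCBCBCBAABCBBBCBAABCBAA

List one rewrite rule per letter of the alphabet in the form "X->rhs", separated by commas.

A->B, B->BC, C->BAA

  step 1 ⇒ step 2: BCBAABC ⇒ BC·BAA·BC·B·B·BC·BAA
    A ↦ B
    B ↦ BC
    C ↦ BAA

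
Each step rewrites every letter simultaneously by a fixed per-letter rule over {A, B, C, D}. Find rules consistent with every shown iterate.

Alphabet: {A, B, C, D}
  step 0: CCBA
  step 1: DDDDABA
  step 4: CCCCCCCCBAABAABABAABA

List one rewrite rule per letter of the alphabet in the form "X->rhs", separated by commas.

A->BA, B->A, C->DD, D->C

  step 0 ⇒ step 1: CCBA ⇒ DD·DD·A·BA
    A ↦ BA
    B ↦ A
    C ↦ DD
    D ↦ C  (constrained at step 1)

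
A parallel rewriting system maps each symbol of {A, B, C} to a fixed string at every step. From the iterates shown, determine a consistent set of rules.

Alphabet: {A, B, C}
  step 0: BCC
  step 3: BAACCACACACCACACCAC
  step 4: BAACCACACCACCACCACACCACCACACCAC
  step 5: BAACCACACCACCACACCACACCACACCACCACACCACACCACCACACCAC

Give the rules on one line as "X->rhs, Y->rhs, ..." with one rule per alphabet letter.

  step 4 ⇒ step 5: BAACCACACCACCACCACACCACCACACCAC ⇒ BAA·C·C·AC·AC·C·AC·C·AC·AC·C·AC·AC·C·AC·AC·C·AC·C·AC·AC·C·AC·AC·C·AC·C·AC·AC·C·AC
    A ↦ C
    B ↦ BAA
    C ↦ AC

A->C, B->BAA, C->AC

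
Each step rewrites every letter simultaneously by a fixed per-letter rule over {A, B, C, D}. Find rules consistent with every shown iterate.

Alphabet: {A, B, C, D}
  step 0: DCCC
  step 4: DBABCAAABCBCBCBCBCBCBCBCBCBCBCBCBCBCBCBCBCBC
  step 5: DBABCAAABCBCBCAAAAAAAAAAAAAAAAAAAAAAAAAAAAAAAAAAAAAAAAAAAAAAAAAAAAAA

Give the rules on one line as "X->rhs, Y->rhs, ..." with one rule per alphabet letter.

  step 4 ⇒ step 5: DBABCAAABCBCBCBCBCBCBCBCBCBCBCBCBCBCBCBCBCBC ⇒ DB·A·BC·A·AA·BC·BC·BC·A·AA·A·AA·A·AA·A·AA·A·AA·A·AA·A·AA·A·AA·A·AA·A·AA·A·AA·A·AA·A·AA·A·AA·A·AA·A·AA·A·AA·A·AA
    A ↦ BC
    B ↦ A
    C ↦ AA
    D ↦ DB

A->BC, B->A, C->AA, D->DB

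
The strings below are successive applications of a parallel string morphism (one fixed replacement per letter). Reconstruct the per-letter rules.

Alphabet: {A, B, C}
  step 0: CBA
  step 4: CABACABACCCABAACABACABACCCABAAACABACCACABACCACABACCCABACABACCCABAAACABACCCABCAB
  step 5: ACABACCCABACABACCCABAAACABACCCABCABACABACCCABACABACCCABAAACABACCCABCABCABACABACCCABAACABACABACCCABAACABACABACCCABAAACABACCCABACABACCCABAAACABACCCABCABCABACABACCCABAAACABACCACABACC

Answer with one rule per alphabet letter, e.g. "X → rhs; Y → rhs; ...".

  step 4 ⇒ step 5: CABACABACCCABAACABACABACCCABAAACABACCACABACCACABACCCABACABACCCABAAACABACCCABCAB ⇒ A·CAB·ACC·CAB·A·CAB·ACC·CAB·A·A·A·CAB·ACC·CAB·CAB·A·CAB·ACC·CAB·A·CAB·ACC·CAB·A·A·A·CAB·ACC·CAB·CAB·CAB·A·CAB·ACC·CAB·A·A·CAB·A·CAB·ACC·CAB·A·A·CAB·A·CAB·ACC·CAB·A·A·A·CAB·ACC·CAB·A·CAB·ACC·CAB·A·A·A·CAB·ACC·CAB·CAB·CAB·A·CAB·ACC·CAB·A·A·A·CAB·ACC·A·CAB·ACC
    A ↦ CAB
    B ↦ ACC
    C ↦ A

A->CAB, B->ACC, C->A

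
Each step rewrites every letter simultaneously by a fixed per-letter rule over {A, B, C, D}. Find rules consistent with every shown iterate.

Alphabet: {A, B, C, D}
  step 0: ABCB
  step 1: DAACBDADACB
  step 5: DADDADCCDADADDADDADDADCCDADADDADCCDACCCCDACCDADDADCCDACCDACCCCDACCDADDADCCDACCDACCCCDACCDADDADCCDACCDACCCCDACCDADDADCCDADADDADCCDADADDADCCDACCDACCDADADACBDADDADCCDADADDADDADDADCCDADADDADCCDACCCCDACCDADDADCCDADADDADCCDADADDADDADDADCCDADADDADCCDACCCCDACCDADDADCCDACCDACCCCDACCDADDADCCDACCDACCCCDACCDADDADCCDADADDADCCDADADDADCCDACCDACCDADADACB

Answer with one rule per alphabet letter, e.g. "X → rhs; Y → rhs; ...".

A->DA, B->ACB, C->DAD, D->CC

  step 0 ⇒ step 1: ABCB ⇒ DA·ACB·DAD·ACB
    A ↦ DA
    B ↦ ACB
    C ↦ DAD
    D ↦ CC  (constrained at step 1)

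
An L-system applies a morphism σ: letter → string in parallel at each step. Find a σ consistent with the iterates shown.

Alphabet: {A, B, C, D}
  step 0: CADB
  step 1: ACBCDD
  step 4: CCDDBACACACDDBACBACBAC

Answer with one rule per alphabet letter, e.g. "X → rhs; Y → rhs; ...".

A->B, B->DD, C->AC, D->C

  step 0 ⇒ step 1: CADB ⇒ AC·B·C·DD
    A ↦ B
    B ↦ DD
    C ↦ AC
    D ↦ C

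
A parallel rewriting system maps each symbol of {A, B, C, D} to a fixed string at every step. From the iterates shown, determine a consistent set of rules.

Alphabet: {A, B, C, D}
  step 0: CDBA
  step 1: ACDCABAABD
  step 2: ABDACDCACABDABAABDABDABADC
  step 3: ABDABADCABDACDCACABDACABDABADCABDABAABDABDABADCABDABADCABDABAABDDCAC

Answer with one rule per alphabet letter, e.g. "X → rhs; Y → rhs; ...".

A->ABD, B->ABA, C->AC, D->DC

  step 2 ⇒ step 3: ABDACDCACABDABAABDABDABADC ⇒ ABD·ABA·DC·ABD·AC·DC·AC·ABD·AC·ABD·ABA·DC·ABD·ABA·ABD·ABD·ABA·DC·ABD·ABA·DC·ABD·ABA·ABD·DC·AC
    A ↦ ABD
    B ↦ ABA
    C ↦ AC
    D ↦ DC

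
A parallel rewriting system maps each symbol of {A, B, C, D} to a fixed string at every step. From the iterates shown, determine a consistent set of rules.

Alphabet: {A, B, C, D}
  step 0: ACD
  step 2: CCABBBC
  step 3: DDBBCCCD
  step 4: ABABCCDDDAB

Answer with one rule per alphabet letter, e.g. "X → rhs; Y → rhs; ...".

  step 3 ⇒ step 4: DDBBCCCD ⇒ AB·AB·C·C·D·D·D·AB
    B ↦ C
    C ↦ D
    D ↦ AB
  step 2 ⇒ step 3: CCABBBC ⇒ D·D·BB·C·C·C·D
    A ↦ BB

A->BB, B->C, C->D, D->AB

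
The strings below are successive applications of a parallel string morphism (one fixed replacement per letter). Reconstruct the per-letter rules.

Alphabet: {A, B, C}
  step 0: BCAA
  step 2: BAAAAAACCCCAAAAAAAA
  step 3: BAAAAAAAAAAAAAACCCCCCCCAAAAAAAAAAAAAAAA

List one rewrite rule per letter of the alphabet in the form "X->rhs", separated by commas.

A->AA, B->BAA, C->CC

  step 2 ⇒ step 3: BAAAAAACCCCAAAAAAAA ⇒ BAA·AA·AA·AA·AA·AA·AA·CC·CC·CC·CC·AA·AA·AA·AA·AA·AA·AA·AA
    A ↦ AA
    B ↦ BAA
    C ↦ CC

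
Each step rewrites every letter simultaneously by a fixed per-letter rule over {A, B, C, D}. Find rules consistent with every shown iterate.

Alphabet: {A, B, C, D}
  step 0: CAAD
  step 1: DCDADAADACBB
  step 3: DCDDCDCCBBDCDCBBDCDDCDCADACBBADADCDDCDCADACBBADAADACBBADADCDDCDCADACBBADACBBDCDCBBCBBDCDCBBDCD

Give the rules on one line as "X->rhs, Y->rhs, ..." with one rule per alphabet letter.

A->ADA, B->DC, C->DCD, D->CBB

  step 0 ⇒ step 1: CAAD ⇒ DCD·ADA·ADA·CBB
    A ↦ ADA
    C ↦ DCD
    D ↦ CBB
    B ↦ DC  (constrained at step 1)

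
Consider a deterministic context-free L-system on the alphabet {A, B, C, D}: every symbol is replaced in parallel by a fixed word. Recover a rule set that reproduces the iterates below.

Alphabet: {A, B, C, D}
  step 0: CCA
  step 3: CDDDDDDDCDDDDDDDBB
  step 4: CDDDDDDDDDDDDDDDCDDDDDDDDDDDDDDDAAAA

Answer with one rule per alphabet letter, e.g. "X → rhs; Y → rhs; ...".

  step 3 ⇒ step 4: CDDDDDDDCDDDDDDDBB ⇒ CD·DD·DD·DD·DD·DD·DD·DD·CD·DD·DD·DD·DD·DD·DD·DD·AA·AA
    B ↦ AA
    C ↦ CD
    D ↦ DD
    A ↦ B  (constrained at step 0)

A->B, B->AA, C->CD, D->DD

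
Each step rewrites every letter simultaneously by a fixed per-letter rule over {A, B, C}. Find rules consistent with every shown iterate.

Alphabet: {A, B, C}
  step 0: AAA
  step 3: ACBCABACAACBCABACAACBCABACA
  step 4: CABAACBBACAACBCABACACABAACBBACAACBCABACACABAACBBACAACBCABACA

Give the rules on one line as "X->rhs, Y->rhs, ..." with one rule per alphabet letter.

A->CA, B->ACB, C->BA

  step 3 ⇒ step 4: ACBCABACAACBCABACAACBCABACA ⇒ CA·BA·ACB·BA·CA·ACB·CA·BA·CA·CA·BA·ACB·BA·CA·ACB·CA·BA·CA·CA·BA·ACB·BA·CA·ACB·CA·BA·CA
    A ↦ CA
    B ↦ ACB
    C ↦ BA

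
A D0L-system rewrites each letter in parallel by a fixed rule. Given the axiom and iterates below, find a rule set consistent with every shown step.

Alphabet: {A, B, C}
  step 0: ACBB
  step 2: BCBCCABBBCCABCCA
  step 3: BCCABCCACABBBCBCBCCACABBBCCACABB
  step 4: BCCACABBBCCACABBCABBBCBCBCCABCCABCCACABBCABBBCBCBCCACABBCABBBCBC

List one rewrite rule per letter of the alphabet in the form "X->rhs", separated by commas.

  step 3 ⇒ step 4: BCCABCCACABBBCBCBCCACABBBCCACABB ⇒ BC·CA·CA·BB·BC·CA·CA·BB·CA·BB·BC·BC·BC·CA·BC·CA·BC·CA·CA·BB·CA·BB·BC·BC·BC·CA·CA·BB·CA·BB·BC·BC
    A ↦ BB
    B ↦ BC
    C ↦ CA

A->BB, B->BC, C->CA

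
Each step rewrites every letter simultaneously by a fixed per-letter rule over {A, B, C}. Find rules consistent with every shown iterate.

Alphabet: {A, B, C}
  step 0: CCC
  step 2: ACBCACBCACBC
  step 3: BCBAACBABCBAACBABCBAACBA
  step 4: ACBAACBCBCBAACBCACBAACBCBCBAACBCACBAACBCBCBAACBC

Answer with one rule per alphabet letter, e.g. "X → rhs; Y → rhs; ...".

A->BC, B->AC, C->BA

  step 3 ⇒ step 4: BCBAACBABCBAACBABCBAACBA ⇒ AC·BA·AC·BC·BC·BA·AC·BC·AC·BA·AC·BC·BC·BA·AC·BC·AC·BA·AC·BC·BC·BA·AC·BC
    A ↦ BC
    B ↦ AC
    C ↦ BA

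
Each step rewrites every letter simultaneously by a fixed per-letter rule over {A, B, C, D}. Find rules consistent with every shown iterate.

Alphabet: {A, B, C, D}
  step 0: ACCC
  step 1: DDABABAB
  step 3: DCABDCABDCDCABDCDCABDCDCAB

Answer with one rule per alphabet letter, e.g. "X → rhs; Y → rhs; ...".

A->DD, B->C, C->AB, D->DC

  step 0 ⇒ step 1: ACCC ⇒ DD·AB·AB·AB
    A ↦ DD
    C ↦ AB
    B ↦ C  (constrained at step 1)
    D ↦ DC  (constrained at step 1)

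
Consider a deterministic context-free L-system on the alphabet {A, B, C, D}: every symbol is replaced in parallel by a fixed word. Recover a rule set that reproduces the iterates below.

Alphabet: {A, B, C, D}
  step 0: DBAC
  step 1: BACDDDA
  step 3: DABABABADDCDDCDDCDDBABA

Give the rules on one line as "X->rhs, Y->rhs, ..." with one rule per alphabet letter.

  step 0 ⇒ step 1: DBAC ⇒ BA·C·DD·DA
    A ↦ DD
    B ↦ C
    C ↦ DA
    D ↦ BA

A->DD, B->C, C->DA, D->BA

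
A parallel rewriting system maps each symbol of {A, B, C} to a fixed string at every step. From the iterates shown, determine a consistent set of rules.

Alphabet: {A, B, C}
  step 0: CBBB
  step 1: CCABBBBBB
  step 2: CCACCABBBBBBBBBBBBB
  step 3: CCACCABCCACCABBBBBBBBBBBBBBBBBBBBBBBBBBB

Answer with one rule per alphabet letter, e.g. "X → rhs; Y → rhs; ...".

A->B, B->BB, C->CCA

  step 2 ⇒ step 3: CCACCABBBBBBBBBBBBB ⇒ CCA·CCA·B·CCA·CCA·B·BB·BB·BB·BB·BB·BB·BB·BB·BB·BB·BB·BB·BB
    A ↦ B
    B ↦ BB
    C ↦ CCA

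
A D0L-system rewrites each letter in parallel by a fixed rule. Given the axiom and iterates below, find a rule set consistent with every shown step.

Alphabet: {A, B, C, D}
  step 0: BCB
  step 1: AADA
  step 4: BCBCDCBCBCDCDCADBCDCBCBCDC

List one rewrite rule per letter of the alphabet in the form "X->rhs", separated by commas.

  step 0 ⇒ step 1: BCB ⇒ A·AD·A
    B ↦ A
    C ↦ AD
    A ↦ BC  (constrained at step 1)
    D ↦ DC  (constrained at step 1)

A->BC, B->A, C->AD, D->DC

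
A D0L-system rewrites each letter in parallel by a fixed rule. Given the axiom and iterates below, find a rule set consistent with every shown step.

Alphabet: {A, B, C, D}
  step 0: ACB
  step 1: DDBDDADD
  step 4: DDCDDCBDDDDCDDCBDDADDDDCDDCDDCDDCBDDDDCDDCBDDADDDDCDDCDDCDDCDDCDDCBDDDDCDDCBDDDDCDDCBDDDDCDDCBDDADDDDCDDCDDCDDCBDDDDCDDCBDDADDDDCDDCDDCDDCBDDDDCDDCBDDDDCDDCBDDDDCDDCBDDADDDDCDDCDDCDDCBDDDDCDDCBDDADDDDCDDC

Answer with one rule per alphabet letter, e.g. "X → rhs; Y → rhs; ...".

A->DD, B->ADD, C->BDD, D->DDC

  step 0 ⇒ step 1: ACB ⇒ DD·BDD·ADD
    A ↦ DD
    B ↦ ADD
    C ↦ BDD
    D ↦ DDC  (constrained at step 1)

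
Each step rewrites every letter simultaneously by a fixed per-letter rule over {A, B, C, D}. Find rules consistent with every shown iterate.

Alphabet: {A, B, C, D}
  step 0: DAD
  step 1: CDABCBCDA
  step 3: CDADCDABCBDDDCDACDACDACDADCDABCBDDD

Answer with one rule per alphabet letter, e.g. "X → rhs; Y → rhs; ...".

A->BCB, B->D, C->D, D->CDA

  step 0 ⇒ step 1: DAD ⇒ CDA·BCB·CDA
    A ↦ BCB
    D ↦ CDA
    B ↦ D  (constrained at step 1)
    C ↦ D  (constrained at step 1)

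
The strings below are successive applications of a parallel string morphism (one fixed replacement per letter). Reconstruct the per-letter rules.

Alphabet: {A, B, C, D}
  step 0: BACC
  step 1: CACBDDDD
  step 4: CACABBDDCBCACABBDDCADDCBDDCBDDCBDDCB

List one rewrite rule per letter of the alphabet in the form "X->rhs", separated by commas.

A->CB, B->CA, C->DD, D->B

  step 0 ⇒ step 1: BACC ⇒ CA·CB·DD·DD
    A ↦ CB
    B ↦ CA
    C ↦ DD
    D ↦ B  (constrained at step 1)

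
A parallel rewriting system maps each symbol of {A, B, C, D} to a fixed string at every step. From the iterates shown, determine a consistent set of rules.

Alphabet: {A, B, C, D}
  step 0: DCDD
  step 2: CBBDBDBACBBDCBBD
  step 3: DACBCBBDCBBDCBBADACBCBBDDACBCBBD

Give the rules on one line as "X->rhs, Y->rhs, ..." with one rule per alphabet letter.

  step 2 ⇒ step 3: CBBDBDBACBBDCBBD ⇒ DA·CB·CB·BD·CB·BD·CB·BA·DA·CB·CB·BD·DA·CB·CB·BD
    A ↦ BA
    B ↦ CB
    C ↦ DA
    D ↦ BD

A->BA, B->CB, C->DA, D->BD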